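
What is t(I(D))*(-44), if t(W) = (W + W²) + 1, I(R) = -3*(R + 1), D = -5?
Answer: -6908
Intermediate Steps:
I(R) = -3 - 3*R (I(R) = -3*(1 + R) = -3 - 3*R)
t(W) = 1 + W + W²
t(I(D))*(-44) = (1 + (-3 - 3*(-5)) + (-3 - 3*(-5))²)*(-44) = (1 + (-3 + 15) + (-3 + 15)²)*(-44) = (1 + 12 + 12²)*(-44) = (1 + 12 + 144)*(-44) = 157*(-44) = -6908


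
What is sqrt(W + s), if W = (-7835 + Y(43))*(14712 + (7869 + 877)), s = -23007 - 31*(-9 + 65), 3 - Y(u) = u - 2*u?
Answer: 3*I*sqrt(20304345) ≈ 13518.0*I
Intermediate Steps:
Y(u) = 3 + u (Y(u) = 3 - (u - 2*u) = 3 - (-1)*u = 3 + u)
s = -24743 (s = -23007 - 31*56 = -23007 - 1*1736 = -23007 - 1736 = -24743)
W = -182714362 (W = (-7835 + (3 + 43))*(14712 + (7869 + 877)) = (-7835 + 46)*(14712 + 8746) = -7789*23458 = -182714362)
sqrt(W + s) = sqrt(-182714362 - 24743) = sqrt(-182739105) = 3*I*sqrt(20304345)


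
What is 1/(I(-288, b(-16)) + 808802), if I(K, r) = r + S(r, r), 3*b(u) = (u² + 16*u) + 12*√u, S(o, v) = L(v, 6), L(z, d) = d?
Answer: 101101/81771297640 - I/40885648820 ≈ 1.2364e-6 - 2.4458e-11*I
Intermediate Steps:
S(o, v) = 6
b(u) = 4*√u + u²/3 + 16*u/3 (b(u) = ((u² + 16*u) + 12*√u)/3 = (u² + 12*√u + 16*u)/3 = 4*√u + u²/3 + 16*u/3)
I(K, r) = 6 + r (I(K, r) = r + 6 = 6 + r)
1/(I(-288, b(-16)) + 808802) = 1/((6 + (4*√(-16) + (⅓)*(-16)² + (16/3)*(-16))) + 808802) = 1/((6 + (4*(4*I) + (⅓)*256 - 256/3)) + 808802) = 1/((6 + (16*I + 256/3 - 256/3)) + 808802) = 1/((6 + 16*I) + 808802) = 1/(808808 + 16*I) = (808808 - 16*I)/654170381120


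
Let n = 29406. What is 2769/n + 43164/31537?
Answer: 3162253/2161718 ≈ 1.4628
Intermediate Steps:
2769/n + 43164/31537 = 2769/29406 + 43164/31537 = 2769*(1/29406) + 43164*(1/31537) = 71/754 + 3924/2867 = 3162253/2161718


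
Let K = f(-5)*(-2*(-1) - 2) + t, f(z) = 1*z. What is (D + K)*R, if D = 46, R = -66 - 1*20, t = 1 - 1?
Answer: -3956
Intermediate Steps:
f(z) = z
t = 0
R = -86 (R = -66 - 20 = -86)
K = 0 (K = -5*(-2*(-1) - 2) + 0 = -5*(2 - 2) + 0 = -5*0 + 0 = 0 + 0 = 0)
(D + K)*R = (46 + 0)*(-86) = 46*(-86) = -3956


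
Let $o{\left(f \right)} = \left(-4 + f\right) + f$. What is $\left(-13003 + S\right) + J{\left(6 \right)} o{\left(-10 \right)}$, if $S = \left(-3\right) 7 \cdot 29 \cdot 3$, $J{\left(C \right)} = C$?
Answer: $-14974$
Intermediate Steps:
$o{\left(f \right)} = -4 + 2 f$
$S = -1827$ ($S = \left(-21\right) 29 \cdot 3 = \left(-609\right) 3 = -1827$)
$\left(-13003 + S\right) + J{\left(6 \right)} o{\left(-10 \right)} = \left(-13003 - 1827\right) + 6 \left(-4 + 2 \left(-10\right)\right) = -14830 + 6 \left(-4 - 20\right) = -14830 + 6 \left(-24\right) = -14830 - 144 = -14974$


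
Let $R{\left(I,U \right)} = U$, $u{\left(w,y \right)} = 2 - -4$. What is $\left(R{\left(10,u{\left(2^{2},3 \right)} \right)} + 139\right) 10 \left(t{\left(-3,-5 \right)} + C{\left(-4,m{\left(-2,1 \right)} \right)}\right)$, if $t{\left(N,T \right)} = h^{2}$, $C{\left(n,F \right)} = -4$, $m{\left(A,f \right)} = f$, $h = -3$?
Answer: $7250$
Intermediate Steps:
$u{\left(w,y \right)} = 6$ ($u{\left(w,y \right)} = 2 + 4 = 6$)
$t{\left(N,T \right)} = 9$ ($t{\left(N,T \right)} = \left(-3\right)^{2} = 9$)
$\left(R{\left(10,u{\left(2^{2},3 \right)} \right)} + 139\right) 10 \left(t{\left(-3,-5 \right)} + C{\left(-4,m{\left(-2,1 \right)} \right)}\right) = \left(6 + 139\right) 10 \left(9 - 4\right) = 145 \cdot 10 \cdot 5 = 145 \cdot 50 = 7250$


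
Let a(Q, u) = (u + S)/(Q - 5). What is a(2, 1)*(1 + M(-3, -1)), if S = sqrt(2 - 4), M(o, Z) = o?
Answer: 2/3 + 2*I*sqrt(2)/3 ≈ 0.66667 + 0.94281*I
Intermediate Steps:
S = I*sqrt(2) (S = sqrt(-2) = I*sqrt(2) ≈ 1.4142*I)
a(Q, u) = (u + I*sqrt(2))/(-5 + Q) (a(Q, u) = (u + I*sqrt(2))/(Q - 5) = (u + I*sqrt(2))/(-5 + Q))
a(2, 1)*(1 + M(-3, -1)) = ((1 + I*sqrt(2))/(-5 + 2))*(1 - 3) = ((1 + I*sqrt(2))/(-3))*(-2) = -(1 + I*sqrt(2))/3*(-2) = (-1/3 - I*sqrt(2)/3)*(-2) = 2/3 + 2*I*sqrt(2)/3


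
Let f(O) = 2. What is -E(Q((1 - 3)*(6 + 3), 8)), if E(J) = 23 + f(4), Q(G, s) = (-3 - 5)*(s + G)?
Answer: -25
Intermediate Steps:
Q(G, s) = -8*G - 8*s (Q(G, s) = -8*(G + s) = -8*G - 8*s)
E(J) = 25 (E(J) = 23 + 2 = 25)
-E(Q((1 - 3)*(6 + 3), 8)) = -1*25 = -25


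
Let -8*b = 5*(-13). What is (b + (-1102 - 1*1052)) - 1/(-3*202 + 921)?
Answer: -5407613/2520 ≈ -2145.9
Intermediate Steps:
b = 65/8 (b = -5*(-13)/8 = -⅛*(-65) = 65/8 ≈ 8.1250)
(b + (-1102 - 1*1052)) - 1/(-3*202 + 921) = (65/8 + (-1102 - 1*1052)) - 1/(-3*202 + 921) = (65/8 + (-1102 - 1052)) - 1/(-606 + 921) = (65/8 - 2154) - 1/315 = -17167/8 - 1*1/315 = -17167/8 - 1/315 = -5407613/2520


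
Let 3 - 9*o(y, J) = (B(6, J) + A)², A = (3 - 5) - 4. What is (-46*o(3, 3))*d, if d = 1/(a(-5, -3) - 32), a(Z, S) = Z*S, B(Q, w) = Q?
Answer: 46/51 ≈ 0.90196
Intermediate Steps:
a(Z, S) = S*Z
A = -6 (A = -2 - 4 = -6)
o(y, J) = ⅓ (o(y, J) = ⅓ - (6 - 6)²/9 = ⅓ - ⅑*0² = ⅓ - ⅑*0 = ⅓ + 0 = ⅓)
d = -1/17 (d = 1/(-3*(-5) - 32) = 1/(15 - 32) = 1/(-17) = -1/17 ≈ -0.058824)
(-46*o(3, 3))*d = -46*⅓*(-1/17) = -46/3*(-1/17) = 46/51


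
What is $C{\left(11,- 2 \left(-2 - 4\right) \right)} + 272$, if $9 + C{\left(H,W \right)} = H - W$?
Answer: $262$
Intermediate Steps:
$C{\left(H,W \right)} = -9 + H - W$ ($C{\left(H,W \right)} = -9 + \left(H - W\right) = -9 + H - W$)
$C{\left(11,- 2 \left(-2 - 4\right) \right)} + 272 = \left(-9 + 11 - - 2 \left(-2 - 4\right)\right) + 272 = \left(-9 + 11 - \left(-2\right) \left(-6\right)\right) + 272 = \left(-9 + 11 - 12\right) + 272 = -10 + 272 = 262$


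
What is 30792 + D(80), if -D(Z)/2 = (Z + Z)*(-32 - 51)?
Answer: 57352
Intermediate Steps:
D(Z) = 332*Z (D(Z) = -2*(Z + Z)*(-32 - 51) = -2*2*Z*(-83) = -(-332)*Z = 332*Z)
30792 + D(80) = 30792 + 332*80 = 30792 + 26560 = 57352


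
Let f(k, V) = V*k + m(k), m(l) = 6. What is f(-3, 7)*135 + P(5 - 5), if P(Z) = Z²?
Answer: -2025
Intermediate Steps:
f(k, V) = 6 + V*k (f(k, V) = V*k + 6 = 6 + V*k)
f(-3, 7)*135 + P(5 - 5) = (6 + 7*(-3))*135 + (5 - 5)² = (6 - 21)*135 + 0² = -15*135 + 0 = -2025 + 0 = -2025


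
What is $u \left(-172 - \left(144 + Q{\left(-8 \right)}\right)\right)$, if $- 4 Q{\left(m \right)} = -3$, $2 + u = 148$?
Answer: $- \frac{92491}{2} \approx -46246.0$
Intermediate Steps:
$u = 146$ ($u = -2 + 148 = 146$)
$Q{\left(m \right)} = \frac{3}{4}$ ($Q{\left(m \right)} = \left(- \frac{1}{4}\right) \left(-3\right) = \frac{3}{4}$)
$u \left(-172 - \left(144 + Q{\left(-8 \right)}\right)\right) = 146 \left(-172 - \frac{579}{4}\right) = 146 \left(- \frac{1267}{4}\right) = - \frac{92491}{2}$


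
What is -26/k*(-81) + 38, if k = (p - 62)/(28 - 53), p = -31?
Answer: 18728/31 ≈ 604.13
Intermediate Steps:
k = 93/25 (k = (-31 - 62)/(28 - 53) = -93/(-25) = -93*(-1/25) = 93/25 ≈ 3.7200)
-26/k*(-81) + 38 = -26/93/25*(-81) + 38 = -26*25/93*(-81) + 38 = -650/93*(-81) + 38 = 17550/31 + 38 = 18728/31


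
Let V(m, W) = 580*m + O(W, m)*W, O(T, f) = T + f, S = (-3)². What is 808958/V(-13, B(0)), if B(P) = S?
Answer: -404479/3788 ≈ -106.78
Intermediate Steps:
S = 9
B(P) = 9
V(m, W) = 580*m + W*(W + m) (V(m, W) = 580*m + (W + m)*W = 580*m + W*(W + m))
808958/V(-13, B(0)) = 808958/(580*(-13) + 9*(9 - 13)) = 808958/(-7540 + 9*(-4)) = 808958/(-7540 - 36) = 808958/(-7576) = 808958*(-1/7576) = -404479/3788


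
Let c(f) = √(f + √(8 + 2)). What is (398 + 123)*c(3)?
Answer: 521*√(3 + √10) ≈ 1293.3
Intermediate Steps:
c(f) = √(f + √10)
(398 + 123)*c(3) = (398 + 123)*√(3 + √10) = 521*√(3 + √10)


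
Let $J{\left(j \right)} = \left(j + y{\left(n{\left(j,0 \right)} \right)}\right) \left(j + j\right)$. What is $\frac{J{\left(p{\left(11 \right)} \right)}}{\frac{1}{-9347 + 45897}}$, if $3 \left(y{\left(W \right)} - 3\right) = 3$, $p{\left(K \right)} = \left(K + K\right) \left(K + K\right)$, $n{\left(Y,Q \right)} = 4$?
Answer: $17265635200$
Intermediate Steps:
$p{\left(K \right)} = 4 K^{2}$ ($p{\left(K \right)} = 2 K 2 K = 4 K^{2}$)
$y{\left(W \right)} = 4$ ($y{\left(W \right)} = 3 + \frac{1}{3} \cdot 3 = 3 + 1 = 4$)
$J{\left(j \right)} = 2 j \left(4 + j\right)$ ($J{\left(j \right)} = \left(j + 4\right) \left(j + j\right) = \left(4 + j\right) 2 j = 2 j \left(4 + j\right)$)
$\frac{J{\left(p{\left(11 \right)} \right)}}{\frac{1}{-9347 + 45897}} = \frac{2 \cdot 4 \cdot 11^{2} \left(4 + 4 \cdot 11^{2}\right)}{\frac{1}{-9347 + 45897}} = \frac{2 \cdot 4 \cdot 121 \left(4 + 4 \cdot 121\right)}{\frac{1}{36550}} = 2 \cdot 484 \left(4 + 484\right) \frac{1}{\frac{1}{36550}} = 2 \cdot 484 \cdot 488 \cdot 36550 = 472384 \cdot 36550 = 17265635200$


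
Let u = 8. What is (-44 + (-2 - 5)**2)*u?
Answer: 40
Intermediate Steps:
(-44 + (-2 - 5)**2)*u = (-44 + (-2 - 5)**2)*8 = (-44 + (-7)**2)*8 = (-44 + 49)*8 = 5*8 = 40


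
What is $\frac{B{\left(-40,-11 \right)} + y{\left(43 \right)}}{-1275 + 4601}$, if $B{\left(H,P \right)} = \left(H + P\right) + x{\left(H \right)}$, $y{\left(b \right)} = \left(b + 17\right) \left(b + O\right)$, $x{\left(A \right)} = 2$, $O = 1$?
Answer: $\frac{2591}{3326} \approx 0.77901$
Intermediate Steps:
$y{\left(b \right)} = \left(1 + b\right) \left(17 + b\right)$ ($y{\left(b \right)} = \left(b + 17\right) \left(b + 1\right) = \left(17 + b\right) \left(1 + b\right) = \left(1 + b\right) \left(17 + b\right)$)
$B{\left(H,P \right)} = 2 + H + P$ ($B{\left(H,P \right)} = \left(H + P\right) + 2 = 2 + H + P$)
$\frac{B{\left(-40,-11 \right)} + y{\left(43 \right)}}{-1275 + 4601} = \frac{\left(2 - 40 - 11\right) + \left(17 + 43^{2} + 18 \cdot 43\right)}{-1275 + 4601} = \frac{-49 + \left(17 + 1849 + 774\right)}{3326} = \left(-49 + 2640\right) \frac{1}{3326} = 2591 \cdot \frac{1}{3326} = \frac{2591}{3326}$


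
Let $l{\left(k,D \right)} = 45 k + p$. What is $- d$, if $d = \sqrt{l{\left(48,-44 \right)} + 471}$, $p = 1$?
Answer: $- 2 \sqrt{658} \approx -51.303$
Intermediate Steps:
$l{\left(k,D \right)} = 1 + 45 k$ ($l{\left(k,D \right)} = 45 k + 1 = 1 + 45 k$)
$d = 2 \sqrt{658}$ ($d = \sqrt{\left(1 + 45 \cdot 48\right) + 471} = \sqrt{\left(1 + 2160\right) + 471} = \sqrt{2161 + 471} = \sqrt{2632} = 2 \sqrt{658} \approx 51.303$)
$- d = - 2 \sqrt{658}$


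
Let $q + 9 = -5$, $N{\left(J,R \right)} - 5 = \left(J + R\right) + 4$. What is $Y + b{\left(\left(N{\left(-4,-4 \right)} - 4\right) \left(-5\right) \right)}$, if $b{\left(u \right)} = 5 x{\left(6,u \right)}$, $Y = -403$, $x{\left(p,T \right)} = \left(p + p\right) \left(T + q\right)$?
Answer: $-343$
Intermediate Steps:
$N{\left(J,R \right)} = 9 + J + R$ ($N{\left(J,R \right)} = 5 + \left(\left(J + R\right) + 4\right) = 5 + \left(4 + J + R\right) = 9 + J + R$)
$q = -14$ ($q = -9 - 5 = -14$)
$x{\left(p,T \right)} = 2 p \left(-14 + T\right)$ ($x{\left(p,T \right)} = \left(p + p\right) \left(T - 14\right) = 2 p \left(-14 + T\right)$)
$b{\left(u \right)} = -840 + 60 u$ ($b{\left(u \right)} = 5 \cdot 2 \cdot 6 \left(-14 + u\right) = 5 \left(-168 + 12 u\right) = -840 + 60 u$)
$Y + b{\left(\left(N{\left(-4,-4 \right)} - 4\right) \left(-5\right) \right)} = -403 - \left(840 - 60 \left(\left(9 - 4 - 4\right) - 4\right) \left(-5\right)\right) = -403 - \left(840 - 60 \left(1 - 4\right) \left(-5\right)\right) = -403 - \left(840 - 60 \left(\left(-3\right) \left(-5\right)\right)\right) = -403 + \left(-840 + 60 \cdot 15\right) = -403 + \left(-840 + 900\right) = -403 + 60 = -343$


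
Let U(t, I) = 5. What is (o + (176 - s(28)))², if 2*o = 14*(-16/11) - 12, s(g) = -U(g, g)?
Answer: 3286969/121 ≈ 27165.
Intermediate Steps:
s(g) = -5 (s(g) = -1*5 = -5)
o = -178/11 (o = (14*(-16/11) - 12)/2 = (-224/11 - 12)/2 = (½)*(-356/11) = -178/11 ≈ -16.182)
(o + (176 - s(28)))² = (-178/11 + (176 - 1*(-5)))² = (-178/11 + (176 + 5))² = (-178/11 + 181)² = (1813/11)² = 3286969/121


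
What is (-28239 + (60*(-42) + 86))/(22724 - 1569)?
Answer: -30673/21155 ≈ -1.4499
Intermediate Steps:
(-28239 + (60*(-42) + 86))/(22724 - 1569) = (-28239 + (-2520 + 86))/21155 = (-28239 - 2434)*(1/21155) = -30673*1/21155 = -30673/21155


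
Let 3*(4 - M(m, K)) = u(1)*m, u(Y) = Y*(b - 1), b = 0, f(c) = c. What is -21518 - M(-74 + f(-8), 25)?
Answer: -64484/3 ≈ -21495.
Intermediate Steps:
u(Y) = -Y (u(Y) = Y*(0 - 1) = Y*(-1) = -Y)
M(m, K) = 4 + m/3 (M(m, K) = 4 - (-1*1)*m/3 = 4 - (-1)*m/3 = 4 + m/3)
-21518 - M(-74 + f(-8), 25) = -21518 - (4 + (-74 - 8)/3) = -21518 - (4 + (⅓)*(-82)) = -21518 - (4 - 82/3) = -21518 - 1*(-70/3) = -21518 + 70/3 = -64484/3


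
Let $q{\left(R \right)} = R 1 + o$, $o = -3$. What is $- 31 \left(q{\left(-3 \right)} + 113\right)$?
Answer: $-3317$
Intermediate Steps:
$q{\left(R \right)} = -3 + R$ ($q{\left(R \right)} = R 1 - 3 = R - 3 = -3 + R$)
$- 31 \left(q{\left(-3 \right)} + 113\right) = - 31 \left(\left(-3 - 3\right) + 113\right) = - 31 \left(-6 + 113\right) = \left(-31\right) 107 = -3317$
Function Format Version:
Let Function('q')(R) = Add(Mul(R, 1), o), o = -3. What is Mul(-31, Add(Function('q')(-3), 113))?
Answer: -3317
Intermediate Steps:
Function('q')(R) = Add(-3, R) (Function('q')(R) = Add(Mul(R, 1), -3) = Add(R, -3) = Add(-3, R))
Mul(-31, Add(Function('q')(-3), 113)) = Mul(-31, Add(Add(-3, -3), 113)) = Mul(-31, Add(-6, 113)) = Mul(-31, 107) = -3317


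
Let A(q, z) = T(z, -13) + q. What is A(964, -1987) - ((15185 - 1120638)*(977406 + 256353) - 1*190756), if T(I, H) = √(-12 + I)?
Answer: 1363862779547 + I*√1999 ≈ 1.3639e+12 + 44.71*I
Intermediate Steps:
A(q, z) = q + √(-12 + z) (A(q, z) = √(-12 + z) + q = q + √(-12 + z))
A(964, -1987) - ((15185 - 1120638)*(977406 + 256353) - 1*190756) = (964 + √(-12 - 1987)) - ((15185 - 1120638)*(977406 + 256353) - 1*190756) = (964 + √(-1999)) - (-1105453*1233759 - 190756) = (964 + I*√1999) - (-1363862587827 - 190756) = (964 + I*√1999) - 1*(-1363862778583) = (964 + I*√1999) + 1363862778583 = 1363862779547 + I*√1999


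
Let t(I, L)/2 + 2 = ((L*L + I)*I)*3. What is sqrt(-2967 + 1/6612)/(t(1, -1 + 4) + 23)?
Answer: I*sqrt(32428228359)/261174 ≈ 0.6895*I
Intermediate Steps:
t(I, L) = -4 + 6*I*(I + L**2) (t(I, L) = -4 + 2*(((L*L + I)*I)*3) = -4 + 2*(((L**2 + I)*I)*3) = -4 + 2*(((I + L**2)*I)*3) = -4 + 2*((I*(I + L**2))*3) = -4 + 2*(3*I*(I + L**2)) = -4 + 6*I*(I + L**2))
sqrt(-2967 + 1/6612)/(t(1, -1 + 4) + 23) = sqrt(-2967 + 1/6612)/((-4 + 6*1**2 + 6*1*(-1 + 4)**2) + 23) = sqrt(-2967 + 1/6612)/((-4 + 6*1 + 6*1*3**2) + 23) = sqrt(-19617803/6612)/((-4 + 6 + 6*1*9) + 23) = (I*sqrt(32428228359)/3306)/((-4 + 6 + 54) + 23) = (I*sqrt(32428228359)/3306)/(56 + 23) = (I*sqrt(32428228359)/3306)/79 = I*sqrt(32428228359)/261174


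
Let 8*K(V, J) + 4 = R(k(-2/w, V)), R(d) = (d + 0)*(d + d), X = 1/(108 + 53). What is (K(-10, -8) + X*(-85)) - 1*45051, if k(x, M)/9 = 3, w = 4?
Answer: -28896137/644 ≈ -44870.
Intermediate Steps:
X = 1/161 ≈ 0.0062112
k(x, M) = 27 (k(x, M) = 9*3 = 27)
R(d) = 2*d**2 (R(d) = d*(2*d) = 2*d**2)
K(V, J) = 727/4 (K(V, J) = -1/2 + (2*27**2)/8 = -1/2 + (2*729)/8 = -1/2 + (1/8)*1458 = -1/2 + 729/4 = 727/4)
(K(-10, -8) + X*(-85)) - 1*45051 = (727/4 + (1/161)*(-85)) - 1*45051 = (727/4 - 85/161) - 45051 = 116707/644 - 45051 = -28896137/644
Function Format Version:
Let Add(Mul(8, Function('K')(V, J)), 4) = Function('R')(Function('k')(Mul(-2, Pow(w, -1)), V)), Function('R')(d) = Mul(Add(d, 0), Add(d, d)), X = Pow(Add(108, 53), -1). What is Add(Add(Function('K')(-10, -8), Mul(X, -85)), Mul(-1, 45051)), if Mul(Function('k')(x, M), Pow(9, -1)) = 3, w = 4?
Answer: Rational(-28896137, 644) ≈ -44870.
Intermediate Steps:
X = Rational(1, 161) (X = Pow(161, -1) = Rational(1, 161) ≈ 0.0062112)
Function('k')(x, M) = 27 (Function('k')(x, M) = Mul(9, 3) = 27)
Function('R')(d) = Mul(2, Pow(d, 2)) (Function('R')(d) = Mul(d, Mul(2, d)) = Mul(2, Pow(d, 2)))
Function('K')(V, J) = Rational(727, 4) (Function('K')(V, J) = Add(Rational(-1, 2), Mul(Rational(1, 8), Mul(2, Pow(27, 2)))) = Add(Rational(-1, 2), Mul(Rational(1, 8), Mul(2, 729))) = Add(Rational(-1, 2), Mul(Rational(1, 8), 1458)) = Add(Rational(-1, 2), Rational(729, 4)) = Rational(727, 4))
Add(Add(Function('K')(-10, -8), Mul(X, -85)), Mul(-1, 45051)) = Add(Add(Rational(727, 4), Mul(Rational(1, 161), -85)), Mul(-1, 45051)) = Add(Add(Rational(727, 4), Rational(-85, 161)), -45051) = Add(Rational(116707, 644), -45051) = Rational(-28896137, 644)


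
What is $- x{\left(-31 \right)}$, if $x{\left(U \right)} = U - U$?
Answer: $0$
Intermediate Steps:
$x{\left(U \right)} = 0$
$- x{\left(-31 \right)} = \left(-1\right) 0 = 0$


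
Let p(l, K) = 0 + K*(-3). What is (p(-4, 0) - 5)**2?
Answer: 25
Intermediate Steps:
p(l, K) = -3*K (p(l, K) = 0 - 3*K = -3*K)
(p(-4, 0) - 5)**2 = (-3*0 - 5)**2 = (0 - 5)**2 = (-5)**2 = 25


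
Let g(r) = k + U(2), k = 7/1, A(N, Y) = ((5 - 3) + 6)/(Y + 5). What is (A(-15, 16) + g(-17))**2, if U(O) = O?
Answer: 38809/441 ≈ 88.002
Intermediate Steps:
A(N, Y) = 8/(5 + Y) (A(N, Y) = (2 + 6)/(5 + Y) = 8/(5 + Y))
k = 7 (k = 7*1 = 7)
g(r) = 9 (g(r) = 7 + 2 = 9)
(A(-15, 16) + g(-17))**2 = (8/(5 + 16) + 9)**2 = (8/21 + 9)**2 = (197/21)**2 = 38809/441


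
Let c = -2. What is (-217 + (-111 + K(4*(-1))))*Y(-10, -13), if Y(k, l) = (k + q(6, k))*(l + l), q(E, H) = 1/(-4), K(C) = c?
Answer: -87945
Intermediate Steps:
K(C) = -2
q(E, H) = -¼
Y(k, l) = 2*l*(-¼ + k) (Y(k, l) = (k - ¼)*(l + l) = (-¼ + k)*(2*l) = 2*l*(-¼ + k))
(-217 + (-111 + K(4*(-1))))*Y(-10, -13) = (-217 + (-111 - 2))*((½)*(-13)*(-1 + 4*(-10))) = (-217 - 113)*((½)*(-13)*(-1 - 40)) = -165*(-13)*(-41) = -330*533/2 = -87945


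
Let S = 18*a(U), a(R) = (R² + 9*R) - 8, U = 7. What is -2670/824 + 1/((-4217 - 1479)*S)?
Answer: -3558746983/1098279936 ≈ -3.2403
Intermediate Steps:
a(R) = -8 + R² + 9*R
S = 1872 (S = 18*(-8 + 7² + 9*7) = 18*(-8 + 49 + 63) = 18*104 = 1872)
-2670/824 + 1/((-4217 - 1479)*S) = -2670/824 + 1/(-4217 - 1479*1872) = -2670*1/824 + (1/1872)/(-5696) = -1335/412 - 1/5696*1/1872 = -1335/412 - 1/10662912 = -3558746983/1098279936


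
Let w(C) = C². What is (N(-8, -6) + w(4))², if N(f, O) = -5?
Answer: 121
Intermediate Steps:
(N(-8, -6) + w(4))² = (-5 + 4²)² = (-5 + 16)² = 11² = 121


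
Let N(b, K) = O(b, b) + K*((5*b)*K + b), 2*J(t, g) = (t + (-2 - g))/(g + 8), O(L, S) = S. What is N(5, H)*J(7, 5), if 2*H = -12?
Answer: 0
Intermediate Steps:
H = -6 (H = (½)*(-12) = -6)
J(t, g) = (-2 + t - g)/(2*(8 + g)) (J(t, g) = ((t + (-2 - g))/(g + 8))/2 = ((-2 + t - g)/(8 + g))/2 = (-2 + t - g)/(2*(8 + g)))
N(b, K) = b + K*(b + 5*K*b) (N(b, K) = b + K*((5*b)*K + b) = b + K*(5*K*b + b) = b + K*(b + 5*K*b))
N(5, H)*J(7, 5) = (5*(1 - 6 + 5*(-6)²))*((-2 + 7 - 1*5)/(2*(8 + 5))) = (5*(1 - 6 + 5*36))*((½)*(-2 + 7 - 5)/13) = (5*(1 - 6 + 180))*((½)*(1/13)*0) = (5*175)*0 = 875*0 = 0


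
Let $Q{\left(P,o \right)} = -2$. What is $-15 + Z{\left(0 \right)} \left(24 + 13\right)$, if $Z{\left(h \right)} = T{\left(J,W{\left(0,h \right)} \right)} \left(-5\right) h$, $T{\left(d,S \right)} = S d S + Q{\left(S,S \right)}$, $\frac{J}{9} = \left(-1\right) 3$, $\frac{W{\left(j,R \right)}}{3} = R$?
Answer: $-15$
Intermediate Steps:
$W{\left(j,R \right)} = 3 R$
$J = -27$ ($J = 9 \left(\left(-1\right) 3\right) = 9 \left(-3\right) = -27$)
$T{\left(d,S \right)} = -2 + d S^{2}$ ($T{\left(d,S \right)} = S d S - 2 = d S^{2} - 2 = -2 + d S^{2}$)
$Z{\left(h \right)} = h \left(10 + 1215 h^{2}\right)$ ($Z{\left(h \right)} = \left(-2 - 27 \left(3 h\right)^{2}\right) \left(-5\right) h = \left(-2 - 27 \cdot 9 h^{2}\right) \left(-5\right) h = \left(-2 - 243 h^{2}\right) \left(-5\right) h = \left(10 + 1215 h^{2}\right) h = h \left(10 + 1215 h^{2}\right)$)
$-15 + Z{\left(0 \right)} \left(24 + 13\right) = -15 + \left(10 \cdot 0 + 1215 \cdot 0^{3}\right) \left(24 + 13\right) = -15 + \left(0 + 1215 \cdot 0\right) 37 = -15 + \left(0 + 0\right) 37 = -15 + 0 \cdot 37 = -15 + 0 = -15$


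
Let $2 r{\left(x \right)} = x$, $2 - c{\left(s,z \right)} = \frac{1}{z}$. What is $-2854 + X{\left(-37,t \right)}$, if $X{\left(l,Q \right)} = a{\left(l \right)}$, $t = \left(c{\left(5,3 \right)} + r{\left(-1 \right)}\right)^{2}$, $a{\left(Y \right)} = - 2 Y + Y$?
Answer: $-2817$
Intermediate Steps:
$c{\left(s,z \right)} = 2 - \frac{1}{z}$
$a{\left(Y \right)} = - Y$
$r{\left(x \right)} = \frac{x}{2}$
$t = \frac{49}{36}$ ($t = \left(\left(2 - \frac{1}{3}\right) + \frac{1}{2} \left(-1\right)\right)^{2} = \left(\left(2 - \frac{1}{3}\right) - \frac{1}{2}\right)^{2} = \left(\frac{5}{3} - \frac{1}{2}\right)^{2} = \left(\frac{7}{6}\right)^{2} = \frac{49}{36} \approx 1.3611$)
$X{\left(l,Q \right)} = - l$
$-2854 + X{\left(-37,t \right)} = -2854 - -37 = -2854 + 37 = -2817$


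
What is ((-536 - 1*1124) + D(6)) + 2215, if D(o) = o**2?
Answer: 591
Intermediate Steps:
((-536 - 1*1124) + D(6)) + 2215 = ((-536 - 1*1124) + 6**2) + 2215 = ((-536 - 1124) + 36) + 2215 = (-1660 + 36) + 2215 = -1624 + 2215 = 591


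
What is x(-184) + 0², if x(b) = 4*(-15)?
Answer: -60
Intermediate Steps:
x(b) = -60
x(-184) + 0² = -60 + 0² = -60 + 0 = -60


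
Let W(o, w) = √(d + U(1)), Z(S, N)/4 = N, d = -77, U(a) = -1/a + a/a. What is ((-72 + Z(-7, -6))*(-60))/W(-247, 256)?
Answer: -5760*I*√77/77 ≈ -656.41*I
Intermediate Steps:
U(a) = 1 - 1/a (U(a) = -1/a + 1 = 1 - 1/a)
Z(S, N) = 4*N
W(o, w) = I*√77 (W(o, w) = √(-77 + (-1 + 1)/1) = √(-77 + 1*0) = √(-77 + 0) = √(-77) = I*√77)
((-72 + Z(-7, -6))*(-60))/W(-247, 256) = ((-72 + 4*(-6))*(-60))/((I*√77)) = ((-72 - 24)*(-60))*(-I*√77/77) = (-96*(-60))*(-I*√77/77) = 5760*(-I*√77/77) = -5760*I*√77/77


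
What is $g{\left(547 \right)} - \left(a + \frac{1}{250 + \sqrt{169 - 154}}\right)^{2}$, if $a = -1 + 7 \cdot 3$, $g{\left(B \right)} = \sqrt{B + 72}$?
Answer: $- \frac{312475000503}{780875045} + \sqrt{619} + \frac{99996 \sqrt{15}}{156175009} \approx -375.28$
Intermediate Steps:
$g{\left(B \right)} = \sqrt{72 + B}$
$a = 20$ ($a = -1 + 21 = 20$)
$g{\left(547 \right)} - \left(a + \frac{1}{250 + \sqrt{169 - 154}}\right)^{2} = \sqrt{72 + 547} - \left(20 + \frac{1}{250 + \sqrt{169 - 154}}\right)^{2} = \sqrt{619} - \left(20 + \frac{1}{250 + \sqrt{15}}\right)^{2}$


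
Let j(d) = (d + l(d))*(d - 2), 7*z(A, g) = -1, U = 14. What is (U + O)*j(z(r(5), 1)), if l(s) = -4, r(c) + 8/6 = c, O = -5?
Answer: 3915/49 ≈ 79.898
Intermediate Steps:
r(c) = -4/3 + c
z(A, g) = -⅐ (z(A, g) = (⅐)*(-1) = -⅐)
j(d) = (-4 + d)*(-2 + d) (j(d) = (d - 4)*(d - 2) = (-4 + d)*(-2 + d))
(U + O)*j(z(r(5), 1)) = (14 - 5)*(8 + (-⅐)² - 6*(-⅐)) = 9*(8 + 1/49 + 6/7) = 9*(435/49) = 3915/49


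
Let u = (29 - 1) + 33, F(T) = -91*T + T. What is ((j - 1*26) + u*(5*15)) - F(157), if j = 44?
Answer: 18723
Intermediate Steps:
F(T) = -90*T
u = 61 (u = 28 + 33 = 61)
((j - 1*26) + u*(5*15)) - F(157) = ((44 - 1*26) + 61*(5*15)) - (-90)*157 = ((44 - 26) + 61*75) - 1*(-14130) = (18 + 4575) + 14130 = 4593 + 14130 = 18723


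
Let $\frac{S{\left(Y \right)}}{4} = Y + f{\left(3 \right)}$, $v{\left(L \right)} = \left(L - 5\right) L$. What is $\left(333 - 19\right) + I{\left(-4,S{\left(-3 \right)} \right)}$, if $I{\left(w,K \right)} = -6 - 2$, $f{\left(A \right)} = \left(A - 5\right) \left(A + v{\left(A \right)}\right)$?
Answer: $306$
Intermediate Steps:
$v{\left(L \right)} = L \left(-5 + L\right)$ ($v{\left(L \right)} = \left(-5 + L\right) L = L \left(-5 + L\right)$)
$f{\left(A \right)} = \left(-5 + A\right) \left(A + A \left(-5 + A\right)\right)$ ($f{\left(A \right)} = \left(A - 5\right) \left(A + A \left(-5 + A\right)\right) = \left(-5 + A\right) \left(A + A \left(-5 + A\right)\right)$)
$S{\left(Y \right)} = 24 + 4 Y$ ($S{\left(Y \right)} = 4 \left(Y + 3 \left(20 + 3^{2} - 27\right)\right) = 4 \left(Y + 3 \left(20 + 9 - 27\right)\right) = 4 \left(Y + 3 \cdot 2\right) = 4 \left(Y + 6\right) = 4 \left(6 + Y\right) = 24 + 4 Y$)
$I{\left(w,K \right)} = -8$ ($I{\left(w,K \right)} = -6 - 2 = -8$)
$\left(333 - 19\right) + I{\left(-4,S{\left(-3 \right)} \right)} = \left(333 - 19\right) - 8 = 314 - 8 = 306$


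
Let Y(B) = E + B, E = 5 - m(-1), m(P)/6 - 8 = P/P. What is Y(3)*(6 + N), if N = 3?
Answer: -414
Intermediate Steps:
m(P) = 54 (m(P) = 48 + 6*(P/P) = 48 + 6*1 = 48 + 6 = 54)
E = -49 (E = 5 - 1*54 = 5 - 54 = -49)
Y(B) = -49 + B
Y(3)*(6 + N) = (-49 + 3)*(6 + 3) = -46*9 = -414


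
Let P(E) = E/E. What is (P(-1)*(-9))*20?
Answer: -180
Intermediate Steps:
P(E) = 1
(P(-1)*(-9))*20 = (1*(-9))*20 = -9*20 = -180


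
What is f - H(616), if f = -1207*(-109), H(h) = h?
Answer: 130947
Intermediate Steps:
f = 131563
f - H(616) = 131563 - 1*616 = 131563 - 616 = 130947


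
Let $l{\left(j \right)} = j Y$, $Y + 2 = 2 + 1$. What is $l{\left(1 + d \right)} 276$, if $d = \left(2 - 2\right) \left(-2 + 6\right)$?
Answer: $276$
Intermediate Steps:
$Y = 1$ ($Y = -2 + \left(2 + 1\right) = -2 + 3 = 1$)
$d = 0$ ($d = 0 \cdot 4 = 0$)
$l{\left(j \right)} = j$ ($l{\left(j \right)} = j 1 = j$)
$l{\left(1 + d \right)} 276 = \left(1 + 0\right) 276 = 1 \cdot 276 = 276$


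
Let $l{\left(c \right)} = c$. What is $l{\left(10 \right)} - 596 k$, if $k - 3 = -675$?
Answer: $400522$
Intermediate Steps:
$k = -672$ ($k = 3 - 675 = -672$)
$l{\left(10 \right)} - 596 k = 10 - -400512 = 10 + 400512 = 400522$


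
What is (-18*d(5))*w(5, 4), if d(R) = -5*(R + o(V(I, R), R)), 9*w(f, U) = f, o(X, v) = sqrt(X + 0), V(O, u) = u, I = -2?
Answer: 250 + 50*sqrt(5) ≈ 361.80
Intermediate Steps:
o(X, v) = sqrt(X)
w(f, U) = f/9
d(R) = -5*R - 5*sqrt(R) (d(R) = -5*(R + sqrt(R)) = -5*R - 5*sqrt(R))
(-18*d(5))*w(5, 4) = (-18*(-5*5 - 5*sqrt(5)))*((1/9)*5) = -18*(-25 - 5*sqrt(5))*(5/9) = (450 + 90*sqrt(5))*(5/9) = 250 + 50*sqrt(5)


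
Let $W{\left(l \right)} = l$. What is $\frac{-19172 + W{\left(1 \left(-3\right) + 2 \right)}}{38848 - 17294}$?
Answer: $- \frac{19173}{21554} \approx -0.88953$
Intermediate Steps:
$\frac{-19172 + W{\left(1 \left(-3\right) + 2 \right)}}{38848 - 17294} = \frac{-19172 + \left(1 \left(-3\right) + 2\right)}{38848 - 17294} = \frac{-19172 + \left(-3 + 2\right)}{21554} = \left(-19172 - 1\right) \frac{1}{21554} = \left(-19173\right) \frac{1}{21554} = - \frac{19173}{21554}$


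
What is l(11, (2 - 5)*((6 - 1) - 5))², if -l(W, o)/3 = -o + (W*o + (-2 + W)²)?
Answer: 59049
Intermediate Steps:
l(W, o) = -3*(-2 + W)² + 3*o - 3*W*o (l(W, o) = -3*(-o + (W*o + (-2 + W)²)) = -3*(-o + ((-2 + W)² + W*o)) = -3*((-2 + W)² - o + W*o) = -3*(-2 + W)² + 3*o - 3*W*o)
l(11, (2 - 5)*((6 - 1) - 5))² = (-3*(-2 + 11)² + 3*((2 - 5)*((6 - 1) - 5)) - 3*11*(2 - 5)*((6 - 1) - 5))² = (-3*9² + 3*(-3*(5 - 5)) - 3*11*(-3*(5 - 5)))² = (-3*81 + 3*(-3*0) - 3*11*(-3*0))² = (-243 + 3*0 - 3*11*0)² = (-243 + 0 + 0)² = (-243)² = 59049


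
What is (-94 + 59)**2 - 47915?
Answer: -46690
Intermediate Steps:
(-94 + 59)**2 - 47915 = (-35)**2 - 47915 = 1225 - 47915 = -46690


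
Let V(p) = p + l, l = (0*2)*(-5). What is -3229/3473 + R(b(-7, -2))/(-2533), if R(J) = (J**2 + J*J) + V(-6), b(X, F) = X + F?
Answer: -8720845/8797109 ≈ -0.99133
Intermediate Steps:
l = 0 (l = 0*(-5) = 0)
b(X, F) = F + X
V(p) = p (V(p) = p + 0 = p)
R(J) = -6 + 2*J**2 (R(J) = (J**2 + J*J) - 6 = (J**2 + J**2) - 6 = 2*J**2 - 6 = -6 + 2*J**2)
-3229/3473 + R(b(-7, -2))/(-2533) = -3229/3473 + (-6 + 2*(-2 - 7)**2)/(-2533) = -3229*1/3473 + (-6 + 2*(-9)**2)*(-1/2533) = -3229/3473 + (-6 + 2*81)*(-1/2533) = -3229/3473 + (-6 + 162)*(-1/2533) = -3229/3473 + 156*(-1/2533) = -3229/3473 - 156/2533 = -8720845/8797109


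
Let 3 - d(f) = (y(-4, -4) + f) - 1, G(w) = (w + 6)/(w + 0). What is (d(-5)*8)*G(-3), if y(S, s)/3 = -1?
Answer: -96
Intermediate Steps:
y(S, s) = -3 (y(S, s) = 3*(-1) = -3)
G(w) = (6 + w)/w
d(f) = 7 - f (d(f) = 3 - ((-3 + f) - 1) = 3 - (-4 + f) = 3 + (4 - f) = 7 - f)
(d(-5)*8)*G(-3) = ((7 - 1*(-5))*8)*((6 - 3)/(-3)) = ((7 + 5)*8)*(-⅓*3) = (12*8)*(-1) = 96*(-1) = -96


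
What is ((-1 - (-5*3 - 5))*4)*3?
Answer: 228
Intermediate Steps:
((-1 - (-5*3 - 5))*4)*3 = ((-1 - (-15 - 5))*4)*3 = ((-1 - 1*(-20))*4)*3 = ((-1 + 20)*4)*3 = (19*4)*3 = 76*3 = 228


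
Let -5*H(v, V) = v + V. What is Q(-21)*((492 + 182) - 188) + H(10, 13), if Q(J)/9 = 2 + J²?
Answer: 9688387/5 ≈ 1.9377e+6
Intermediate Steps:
Q(J) = 18 + 9*J² (Q(J) = 9*(2 + J²) = 18 + 9*J²)
H(v, V) = -V/5 - v/5 (H(v, V) = -(v + V)/5 = -(V + v)/5 = -V/5 - v/5)
Q(-21)*((492 + 182) - 188) + H(10, 13) = (18 + 9*(-21)²)*((492 + 182) - 188) + (-⅕*13 - ⅕*10) = (18 + 9*441)*(674 - 188) + (-13/5 - 2) = (18 + 3969)*486 - 23/5 = 3987*486 - 23/5 = 1937682 - 23/5 = 9688387/5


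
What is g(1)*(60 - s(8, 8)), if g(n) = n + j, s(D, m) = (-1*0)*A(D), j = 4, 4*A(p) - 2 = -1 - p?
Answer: 300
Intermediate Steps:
A(p) = 1/4 - p/4 (A(p) = 1/2 + (-1 - p)/4 = 1/2 + (-1/4 - p/4) = 1/4 - p/4)
s(D, m) = 0 (s(D, m) = (-1*0)*(1/4 - D/4) = 0*(1/4 - D/4) = 0)
g(n) = 4 + n (g(n) = n + 4 = 4 + n)
g(1)*(60 - s(8, 8)) = (4 + 1)*(60 - 1*0) = 5*(60 + 0) = 5*60 = 300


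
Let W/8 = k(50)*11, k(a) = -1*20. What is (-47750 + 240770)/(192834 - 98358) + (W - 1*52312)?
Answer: -425692771/7873 ≈ -54070.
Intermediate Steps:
k(a) = -20
W = -1760 (W = 8*(-20*11) = 8*(-220) = -1760)
(-47750 + 240770)/(192834 - 98358) + (W - 1*52312) = (-47750 + 240770)/(192834 - 98358) + (-1760 - 1*52312) = 193020/94476 + (-1760 - 52312) = 193020*(1/94476) - 54072 = 16085/7873 - 54072 = -425692771/7873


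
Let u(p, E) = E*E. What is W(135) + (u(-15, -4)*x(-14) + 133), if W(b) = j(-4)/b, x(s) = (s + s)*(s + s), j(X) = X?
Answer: 1711391/135 ≈ 12677.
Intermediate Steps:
u(p, E) = E**2
x(s) = 4*s**2 (x(s) = (2*s)*(2*s) = 4*s**2)
W(b) = -4/b
W(135) + (u(-15, -4)*x(-14) + 133) = -4/135 + ((-4)**2*(4*(-14)**2) + 133) = -4*1/135 + (16*(4*196) + 133) = -4/135 + (16*784 + 133) = -4/135 + (12544 + 133) = -4/135 + 12677 = 1711391/135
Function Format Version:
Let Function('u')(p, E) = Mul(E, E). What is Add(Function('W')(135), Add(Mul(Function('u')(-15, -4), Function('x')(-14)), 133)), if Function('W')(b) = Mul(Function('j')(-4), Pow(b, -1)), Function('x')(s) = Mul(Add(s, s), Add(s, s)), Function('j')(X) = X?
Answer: Rational(1711391, 135) ≈ 12677.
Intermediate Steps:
Function('u')(p, E) = Pow(E, 2)
Function('x')(s) = Mul(4, Pow(s, 2)) (Function('x')(s) = Mul(Mul(2, s), Mul(2, s)) = Mul(4, Pow(s, 2)))
Function('W')(b) = Mul(-4, Pow(b, -1))
Add(Function('W')(135), Add(Mul(Function('u')(-15, -4), Function('x')(-14)), 133)) = Add(Mul(-4, Pow(135, -1)), Add(Mul(Pow(-4, 2), Mul(4, Pow(-14, 2))), 133)) = Add(Mul(-4, Rational(1, 135)), Add(Mul(16, Mul(4, 196)), 133)) = Add(Rational(-4, 135), Add(Mul(16, 784), 133)) = Add(Rational(-4, 135), Add(12544, 133)) = Add(Rational(-4, 135), 12677) = Rational(1711391, 135)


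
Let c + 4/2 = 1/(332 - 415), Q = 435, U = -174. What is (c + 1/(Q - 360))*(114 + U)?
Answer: 49768/415 ≈ 119.92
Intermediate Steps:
c = -167/83 (c = -2 + 1/(332 - 415) = -2 + 1/(-83) = -2 - 1/83 = -167/83 ≈ -2.0120)
(c + 1/(Q - 360))*(114 + U) = (-167/83 + 1/(435 - 360))*(114 - 174) = (-167/83 + 1/75)*(-60) = -12442/6225*(-60) = 49768/415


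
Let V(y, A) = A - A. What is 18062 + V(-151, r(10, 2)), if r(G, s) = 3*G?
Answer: 18062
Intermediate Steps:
V(y, A) = 0
18062 + V(-151, r(10, 2)) = 18062 + 0 = 18062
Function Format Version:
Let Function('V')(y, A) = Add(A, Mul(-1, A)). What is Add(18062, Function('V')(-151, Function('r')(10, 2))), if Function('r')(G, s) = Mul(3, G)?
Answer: 18062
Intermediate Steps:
Function('V')(y, A) = 0
Add(18062, Function('V')(-151, Function('r')(10, 2))) = Add(18062, 0) = 18062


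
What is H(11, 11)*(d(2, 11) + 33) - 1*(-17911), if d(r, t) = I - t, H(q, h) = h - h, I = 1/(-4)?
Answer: 17911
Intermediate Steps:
I = -1/4 (I = 1*(-1/4) = -1/4 ≈ -0.25000)
H(q, h) = 0
d(r, t) = -1/4 - t
H(11, 11)*(d(2, 11) + 33) - 1*(-17911) = 0*((-1/4 - 1*11) + 33) - 1*(-17911) = 0*((-1/4 - 11) + 33) + 17911 = 0*(-45/4 + 33) + 17911 = 0*(87/4) + 17911 = 0 + 17911 = 17911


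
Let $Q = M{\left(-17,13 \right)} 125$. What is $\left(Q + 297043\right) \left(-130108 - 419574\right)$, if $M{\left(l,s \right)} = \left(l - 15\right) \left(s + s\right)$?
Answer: $-106112262326$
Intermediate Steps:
$M{\left(l,s \right)} = 2 s \left(-15 + l\right)$ ($M{\left(l,s \right)} = \left(-15 + l\right) 2 s = 2 s \left(-15 + l\right)$)
$Q = -104000$ ($Q = 2 \cdot 13 \left(-15 - 17\right) 125 = 2 \cdot 13 \left(-32\right) 125 = \left(-832\right) 125 = -104000$)
$\left(Q + 297043\right) \left(-130108 - 419574\right) = \left(-104000 + 297043\right) \left(-130108 - 419574\right) = 193043 \left(-549682\right) = -106112262326$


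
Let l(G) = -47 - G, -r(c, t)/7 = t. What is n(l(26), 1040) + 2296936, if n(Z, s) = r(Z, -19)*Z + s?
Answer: 2288267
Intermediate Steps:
r(c, t) = -7*t
n(Z, s) = s + 133*Z (n(Z, s) = (-7*(-19))*Z + s = 133*Z + s = s + 133*Z)
n(l(26), 1040) + 2296936 = (1040 + 133*(-47 - 1*26)) + 2296936 = (1040 + 133*(-47 - 26)) + 2296936 = (1040 + 133*(-73)) + 2296936 = (1040 - 9709) + 2296936 = -8669 + 2296936 = 2288267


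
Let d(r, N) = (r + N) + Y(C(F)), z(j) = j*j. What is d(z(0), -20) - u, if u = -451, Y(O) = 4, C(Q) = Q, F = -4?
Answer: 435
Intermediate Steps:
z(j) = j**2
d(r, N) = 4 + N + r (d(r, N) = (r + N) + 4 = (N + r) + 4 = 4 + N + r)
d(z(0), -20) - u = (4 - 20 + 0**2) - 1*(-451) = (4 - 20 + 0) + 451 = -16 + 451 = 435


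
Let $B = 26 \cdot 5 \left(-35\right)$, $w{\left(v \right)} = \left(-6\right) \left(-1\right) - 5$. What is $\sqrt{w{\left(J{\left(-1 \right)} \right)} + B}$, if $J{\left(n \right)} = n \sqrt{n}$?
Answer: $i \sqrt{4549} \approx 67.446 i$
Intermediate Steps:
$J{\left(n \right)} = n^{\frac{3}{2}}$
$w{\left(v \right)} = 1$ ($w{\left(v \right)} = 6 - 5 = 1$)
$B = -4550$ ($B = 130 \left(-35\right) = -4550$)
$\sqrt{w{\left(J{\left(-1 \right)} \right)} + B} = \sqrt{1 - 4550} = \sqrt{-4549} = i \sqrt{4549}$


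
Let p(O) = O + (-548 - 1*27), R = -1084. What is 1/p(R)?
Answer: -1/1659 ≈ -0.00060277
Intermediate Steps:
p(O) = -575 + O (p(O) = O + (-548 - 27) = O - 575 = -575 + O)
1/p(R) = 1/(-575 - 1084) = 1/(-1659) = -1/1659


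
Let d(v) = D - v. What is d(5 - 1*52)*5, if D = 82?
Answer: 645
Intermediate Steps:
d(v) = 82 - v
d(5 - 1*52)*5 = (82 - (5 - 1*52))*5 = (82 - (5 - 52))*5 = (82 - 1*(-47))*5 = (82 + 47)*5 = 129*5 = 645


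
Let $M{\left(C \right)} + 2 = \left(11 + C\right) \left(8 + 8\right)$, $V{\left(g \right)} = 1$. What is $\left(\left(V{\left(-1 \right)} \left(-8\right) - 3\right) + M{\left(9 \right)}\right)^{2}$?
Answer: $94249$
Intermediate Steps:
$M{\left(C \right)} = 174 + 16 C$ ($M{\left(C \right)} = -2 + \left(11 + C\right) \left(8 + 8\right) = -2 + \left(11 + C\right) 16 = -2 + \left(176 + 16 C\right) = 174 + 16 C$)
$\left(\left(V{\left(-1 \right)} \left(-8\right) - 3\right) + M{\left(9 \right)}\right)^{2} = \left(\left(1 \left(-8\right) - 3\right) + \left(174 + 16 \cdot 9\right)\right)^{2} = \left(\left(-8 - 3\right) + \left(174 + 144\right)\right)^{2} = \left(-11 + 318\right)^{2} = 307^{2} = 94249$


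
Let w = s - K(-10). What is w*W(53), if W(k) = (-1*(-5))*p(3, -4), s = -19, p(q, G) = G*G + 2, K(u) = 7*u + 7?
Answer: 3960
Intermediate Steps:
K(u) = 7 + 7*u
p(q, G) = 2 + G² (p(q, G) = G² + 2 = 2 + G²)
w = 44 (w = -19 - (7 + 7*(-10)) = -19 - (7 - 70) = -19 - 1*(-63) = -19 + 63 = 44)
W(k) = 90 (W(k) = (-1*(-5))*(2 + (-4)²) = 5*(2 + 16) = 5*18 = 90)
w*W(53) = 44*90 = 3960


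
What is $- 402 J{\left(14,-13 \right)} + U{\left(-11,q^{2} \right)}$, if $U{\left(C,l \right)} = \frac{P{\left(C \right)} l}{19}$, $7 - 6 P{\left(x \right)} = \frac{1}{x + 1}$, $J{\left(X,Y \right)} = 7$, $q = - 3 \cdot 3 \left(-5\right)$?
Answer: $- \frac{204279}{76} \approx -2687.9$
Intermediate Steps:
$q = 45$ ($q = \left(-3\right) \left(-15\right) = 45$)
$P{\left(x \right)} = \frac{7}{6} - \frac{1}{6 \left(1 + x\right)}$ ($P{\left(x \right)} = \frac{7}{6} - \frac{1}{6 \left(x + 1\right)} = \frac{7}{6} - \frac{1}{6 \left(1 + x\right)}$)
$U{\left(C,l \right)} = \frac{l \left(6 + 7 C\right)}{114 \left(1 + C\right)}$ ($U{\left(C,l \right)} = \frac{\frac{6 + 7 C}{6 \left(1 + C\right)} l}{19} = \frac{l \left(6 + 7 C\right)}{6 \left(1 + C\right)} \frac{1}{19} = \frac{l \left(6 + 7 C\right)}{114 \left(1 + C\right)}$)
$- 402 J{\left(14,-13 \right)} + U{\left(-11,q^{2} \right)} = \left(-402\right) 7 + \frac{45^{2} \left(6 + 7 \left(-11\right)\right)}{114 \left(1 - 11\right)} = -2814 + \frac{1}{114} \cdot 2025 \frac{1}{-10} \left(6 - 77\right) = -2814 + \frac{1}{114} \cdot 2025 \left(- \frac{1}{10}\right) \left(-71\right) = -2814 + \frac{9585}{76} = - \frac{204279}{76}$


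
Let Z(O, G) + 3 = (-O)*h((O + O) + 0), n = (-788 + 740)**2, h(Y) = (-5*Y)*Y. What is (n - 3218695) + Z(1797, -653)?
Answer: 116054555066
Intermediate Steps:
h(Y) = -5*Y**2
n = 2304 (n = (-48)**2 = 2304)
Z(O, G) = -3 + 20*O**3 (Z(O, G) = -3 + (-O)*(-5*((O + O) + 0)**2) = -3 + (-O)*(-5*(2*O + 0)**2) = -3 + (-O)*(-5*4*O**2) = -3 + (-O)*(-20*O**2) = -3 + 20*O**3)
(n - 3218695) + Z(1797, -653) = (2304 - 3218695) + (-3 + 20*1797**3) = -3216391 + (-3 + 20*5802888573) = -3216391 + (-3 + 116057771460) = -3216391 + 116057771457 = 116054555066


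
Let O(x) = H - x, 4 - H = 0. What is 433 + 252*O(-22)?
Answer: 6985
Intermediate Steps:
H = 4 (H = 4 - 1*0 = 4 + 0 = 4)
O(x) = 4 - x
433 + 252*O(-22) = 433 + 252*(4 - 1*(-22)) = 433 + 252*(4 + 22) = 433 + 252*26 = 433 + 6552 = 6985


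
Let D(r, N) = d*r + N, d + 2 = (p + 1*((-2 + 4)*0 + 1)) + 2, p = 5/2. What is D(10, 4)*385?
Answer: 15015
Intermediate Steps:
p = 5/2 (p = 5*(½) = 5/2 ≈ 2.5000)
d = 7/2 (d = -2 + ((5/2 + 1*((-2 + 4)*0 + 1)) + 2) = -2 + ((5/2 + 1*(2*0 + 1)) + 2) = -2 + ((5/2 + 1*(0 + 1)) + 2) = -2 + ((5/2 + 1*1) + 2) = -2 + ((5/2 + 1) + 2) = -2 + (7/2 + 2) = -2 + 11/2 = 7/2 ≈ 3.5000)
D(r, N) = N + 7*r/2 (D(r, N) = 7*r/2 + N = N + 7*r/2)
D(10, 4)*385 = (4 + (7/2)*10)*385 = (4 + 35)*385 = 39*385 = 15015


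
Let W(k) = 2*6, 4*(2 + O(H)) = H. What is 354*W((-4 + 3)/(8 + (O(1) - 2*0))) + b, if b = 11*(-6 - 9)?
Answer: 4083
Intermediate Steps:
O(H) = -2 + H/4
b = -165 (b = 11*(-15) = -165)
W(k) = 12
354*W((-4 + 3)/(8 + (O(1) - 2*0))) + b = 354*12 - 165 = 4248 - 165 = 4083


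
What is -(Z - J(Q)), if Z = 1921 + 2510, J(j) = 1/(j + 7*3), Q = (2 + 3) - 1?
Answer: -110774/25 ≈ -4431.0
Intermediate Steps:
Q = 4 (Q = 5 - 1 = 4)
J(j) = 1/(21 + j) (J(j) = 1/(j + 21) = 1/(21 + j))
Z = 4431
-(Z - J(Q)) = -(4431 - 1/(21 + 4)) = -(4431 - 1/25) = -1*110774/25 = -110774/25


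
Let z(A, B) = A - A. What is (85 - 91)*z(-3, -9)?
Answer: 0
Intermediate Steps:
z(A, B) = 0
(85 - 91)*z(-3, -9) = (85 - 91)*0 = -6*0 = 0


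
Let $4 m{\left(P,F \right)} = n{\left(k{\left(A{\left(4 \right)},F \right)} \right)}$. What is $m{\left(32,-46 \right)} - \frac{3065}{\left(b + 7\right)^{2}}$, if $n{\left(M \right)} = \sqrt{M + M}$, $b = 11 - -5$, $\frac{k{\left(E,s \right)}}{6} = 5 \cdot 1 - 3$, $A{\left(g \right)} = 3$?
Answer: $- \frac{3065}{529} + \frac{\sqrt{6}}{2} \approx -4.5692$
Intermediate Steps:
$k{\left(E,s \right)} = 12$ ($k{\left(E,s \right)} = 6 \left(5 \cdot 1 - 3\right) = 6 \left(5 - 3\right) = 6 \cdot 2 = 12$)
$b = 16$ ($b = 11 + 5 = 16$)
$n{\left(M \right)} = \sqrt{2} \sqrt{M}$ ($n{\left(M \right)} = \sqrt{2 M} = \sqrt{2} \sqrt{M}$)
$m{\left(P,F \right)} = \frac{\sqrt{6}}{2}$ ($m{\left(P,F \right)} = \frac{\sqrt{2} \sqrt{12}}{4} = \frac{\sqrt{2} \cdot 2 \sqrt{3}}{4} = \frac{2 \sqrt{6}}{4} = \frac{\sqrt{6}}{2}$)
$m{\left(32,-46 \right)} - \frac{3065}{\left(b + 7\right)^{2}} = \frac{\sqrt{6}}{2} - \frac{3065}{\left(16 + 7\right)^{2}} = \frac{\sqrt{6}}{2} - \frac{3065}{23^{2}} = \frac{\sqrt{6}}{2} - \frac{3065}{529} = - \frac{3065}{529} + \frac{\sqrt{6}}{2}$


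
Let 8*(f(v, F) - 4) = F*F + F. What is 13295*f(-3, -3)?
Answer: 252605/4 ≈ 63151.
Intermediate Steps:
f(v, F) = 4 + F/8 + F²/8 (f(v, F) = 4 + (F*F + F)/8 = 4 + (F² + F)/8 = 4 + (F + F²)/8 = 4 + (F/8 + F²/8) = 4 + F/8 + F²/8)
13295*f(-3, -3) = 13295*(4 + (⅛)*(-3) + (⅛)*(-3)²) = 13295*(4 - 3/8 + (⅛)*9) = 13295*(4 - 3/8 + 9/8) = 13295*(19/4) = 252605/4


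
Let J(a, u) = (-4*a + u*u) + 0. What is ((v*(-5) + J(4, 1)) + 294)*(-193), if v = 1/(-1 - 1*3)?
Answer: -216353/4 ≈ -54088.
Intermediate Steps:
J(a, u) = u² - 4*a (J(a, u) = (-4*a + u²) + 0 = (u² - 4*a) + 0 = u² - 4*a)
v = -¼ (v = 1/(-1 - 3) = 1/(-4) = -¼ ≈ -0.25000)
((v*(-5) + J(4, 1)) + 294)*(-193) = ((-¼*(-5) + (1² - 4*4)) + 294)*(-193) = ((5/4 + (1 - 16)) + 294)*(-193) = ((5/4 - 15) + 294)*(-193) = (-55/4 + 294)*(-193) = (1121/4)*(-193) = -216353/4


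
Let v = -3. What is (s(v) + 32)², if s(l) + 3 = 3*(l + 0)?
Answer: 400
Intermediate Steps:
s(l) = -3 + 3*l (s(l) = -3 + 3*(l + 0) = -3 + 3*l)
(s(v) + 32)² = ((-3 + 3*(-3)) + 32)² = ((-3 - 9) + 32)² = (-12 + 32)² = 20² = 400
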